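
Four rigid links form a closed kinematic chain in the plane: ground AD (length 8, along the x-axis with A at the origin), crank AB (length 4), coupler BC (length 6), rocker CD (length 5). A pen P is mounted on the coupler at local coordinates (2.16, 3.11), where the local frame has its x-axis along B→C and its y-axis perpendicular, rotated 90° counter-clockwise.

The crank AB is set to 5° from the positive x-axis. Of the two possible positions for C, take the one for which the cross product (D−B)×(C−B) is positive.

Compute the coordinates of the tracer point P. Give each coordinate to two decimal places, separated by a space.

A=(0,0), D=(8.00,0)
B = A + 4.00·(cos5°, sin5°) = (3.9848, 0.3486)
|BD| = 4.0303
circle(B,6.00) ∩ circle(D,5.00): a=3.3798, h=4.9575
  candidates: C₊=(7.7808,4.9952) cross=19.980; C₋=(6.9231,-4.8827) cross=-19.980
  mode + wants cross > 0 → take C=(7.7808,4.9952) (cross=19.980)
ex = (C−B)/|BC| = (0.6327,0.7744); ey = (-0.7744,0.6327)
P = B + 2.16·ex + 3.11·ey = (2.9429,3.9890)

2.94 3.99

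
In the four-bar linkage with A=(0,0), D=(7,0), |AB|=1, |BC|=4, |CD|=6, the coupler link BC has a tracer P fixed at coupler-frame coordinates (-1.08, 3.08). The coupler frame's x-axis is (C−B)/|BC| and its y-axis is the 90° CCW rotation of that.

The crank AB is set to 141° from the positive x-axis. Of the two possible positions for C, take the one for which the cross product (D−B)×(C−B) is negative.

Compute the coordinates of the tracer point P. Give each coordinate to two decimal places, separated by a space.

A=(0,0), D=(7.00,0)
B = A + 1.00·(cos141°, sin141°) = (-0.7771, 0.6293)
|BD| = 7.8026
circle(B,4.00) ∩ circle(D,6.00): a=2.6197, h=3.0228
  candidates: C₊=(2.0778,3.4310) cross=23.586; C₋=(1.5902,-2.5949) cross=-23.586
  mode - wants cross < 0 → take C=(1.5902,-2.5949) (cross=-23.586)
ex = (C−B)/|BC| = (0.5918,-0.8061); ey = (0.8061,0.5918)
P = B + -1.08·ex + 3.08·ey = (1.0664,3.3227)

1.07 3.32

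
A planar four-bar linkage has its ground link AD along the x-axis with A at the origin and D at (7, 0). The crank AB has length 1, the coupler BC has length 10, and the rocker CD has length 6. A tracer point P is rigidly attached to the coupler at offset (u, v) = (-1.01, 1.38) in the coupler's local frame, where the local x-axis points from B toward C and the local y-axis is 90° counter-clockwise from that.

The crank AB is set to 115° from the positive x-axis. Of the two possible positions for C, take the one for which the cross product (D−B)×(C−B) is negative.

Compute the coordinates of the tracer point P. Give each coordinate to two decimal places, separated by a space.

A=(0,0), D=(7.00,0)
B = A + 1.00·(cos115°, sin115°) = (-0.4226, 0.9063)
|BD| = 7.4777
circle(B,10.00) ∩ circle(D,6.00): a=8.0182, h=5.9756
  candidates: C₊=(8.2608,5.8660) cross=44.684; C₋=(6.8123,-5.9971) cross=-44.684
  mode - wants cross < 0 → take C=(6.8123,-5.9971) (cross=-44.684)
ex = (C−B)/|BC| = (0.7235,-0.6903); ey = (0.6903,0.7235)
P = B + -1.01·ex + 1.38·ey = (-0.2007,2.6020)

-0.20 2.60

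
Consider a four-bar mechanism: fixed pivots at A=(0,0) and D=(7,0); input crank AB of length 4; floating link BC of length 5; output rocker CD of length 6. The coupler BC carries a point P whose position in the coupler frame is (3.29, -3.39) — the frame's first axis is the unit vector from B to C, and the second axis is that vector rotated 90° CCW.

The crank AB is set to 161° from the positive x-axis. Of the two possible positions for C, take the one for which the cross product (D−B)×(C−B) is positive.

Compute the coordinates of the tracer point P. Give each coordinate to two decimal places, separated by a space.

A=(0,0), D=(7.00,0)
B = A + 4.00·(cos161°, sin161°) = (-3.7821, 1.3023)
|BD| = 10.8604
circle(B,5.00) ∩ circle(D,6.00): a=4.9238, h=0.8696
  candidates: C₊=(1.2105,1.5752) cross=9.445; C₋=(1.0019,-0.1515) cross=-9.445
  mode + wants cross > 0 → take C=(1.2105,1.5752) (cross=9.445)
ex = (C−B)/|BC| = (0.9985,0.0546); ey = (-0.0546,0.9985)
P = B + 3.29·ex + -3.39·ey = (-0.3119,-1.9031)

-0.31 -1.90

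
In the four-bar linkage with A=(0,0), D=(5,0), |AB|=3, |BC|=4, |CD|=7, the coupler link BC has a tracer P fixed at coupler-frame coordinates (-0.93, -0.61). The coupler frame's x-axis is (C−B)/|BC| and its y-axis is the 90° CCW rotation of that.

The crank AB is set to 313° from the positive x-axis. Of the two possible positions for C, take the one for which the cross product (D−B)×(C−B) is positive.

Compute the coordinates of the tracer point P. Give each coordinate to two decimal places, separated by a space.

3.08 -1.79

A=(0,0), D=(5.00,0)
B = A + 3.00·(cos313°, sin313°) = (2.0460, -2.1941)
|BD| = 3.6797
circle(B,4.00) ∩ circle(D,7.00): a=-2.6442, h=3.0013
  candidates: C₊=(-1.8664,-1.3613) cross=11.044; C₋=(1.7128,-6.1802) cross=-11.044
  mode + wants cross > 0 → take C=(-1.8664,-1.3613) (cross=11.044)
ex = (C−B)/|BC| = (-0.9781,0.2082); ey = (-0.2082,-0.9781)
P = B + -0.93·ex + -0.61·ey = (3.0826,-1.7910)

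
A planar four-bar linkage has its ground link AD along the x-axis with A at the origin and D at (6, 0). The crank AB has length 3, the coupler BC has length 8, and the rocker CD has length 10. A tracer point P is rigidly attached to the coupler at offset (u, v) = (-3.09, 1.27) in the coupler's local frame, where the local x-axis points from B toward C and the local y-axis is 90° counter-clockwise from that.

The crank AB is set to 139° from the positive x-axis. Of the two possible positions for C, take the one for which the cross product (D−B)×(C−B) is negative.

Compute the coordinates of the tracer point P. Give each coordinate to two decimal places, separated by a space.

A=(0,0), D=(6.00,0)
B = A + 3.00·(cos139°, sin139°) = (-2.2641, 1.9682)
|BD| = 8.4953
circle(B,8.00) ∩ circle(D,10.00): a=2.1288, h=7.7116
  candidates: C₊=(1.5934,8.9767) cross=65.512; C₋=(-1.9799,-6.0268) cross=-65.512
  mode - wants cross < 0 → take C=(-1.9799,-6.0268) (cross=-65.512)
ex = (C−B)/|BC| = (0.0355,-0.9994); ey = (0.9994,0.0355)
P = B + -3.09·ex + 1.27·ey = (-1.1047,5.1014)

-1.10 5.10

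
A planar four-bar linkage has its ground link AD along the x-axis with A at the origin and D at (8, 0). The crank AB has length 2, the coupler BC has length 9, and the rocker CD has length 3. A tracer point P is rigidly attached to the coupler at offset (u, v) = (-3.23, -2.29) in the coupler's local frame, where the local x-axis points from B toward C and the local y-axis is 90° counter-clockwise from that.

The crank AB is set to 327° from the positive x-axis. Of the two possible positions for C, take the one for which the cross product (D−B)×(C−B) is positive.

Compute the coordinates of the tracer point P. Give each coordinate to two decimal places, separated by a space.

-0.50 -4.40

A=(0,0), D=(8.00,0)
B = A + 2.00·(cos327°, sin327°) = (1.6773, -1.0893)
|BD| = 6.4158
circle(B,9.00) ∩ circle(D,3.00): a=8.8190, h=1.7957
  candidates: C₊=(10.0635,2.1776) cross=11.521; C₋=(10.6732,-1.3616) cross=-11.521
  mode + wants cross > 0 → take C=(10.0635,2.1776) (cross=11.521)
ex = (C−B)/|BC| = (0.9318,0.3630); ey = (-0.3630,0.9318)
P = B + -3.23·ex + -2.29·ey = (-0.5011,-4.3955)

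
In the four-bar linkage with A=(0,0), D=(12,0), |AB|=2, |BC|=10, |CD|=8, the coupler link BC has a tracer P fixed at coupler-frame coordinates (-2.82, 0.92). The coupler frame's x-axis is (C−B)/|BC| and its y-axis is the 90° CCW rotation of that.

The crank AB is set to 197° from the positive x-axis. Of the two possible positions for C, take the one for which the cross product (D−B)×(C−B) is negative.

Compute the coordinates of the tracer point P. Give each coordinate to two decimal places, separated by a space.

-3.82 1.69

A=(0,0), D=(12.00,0)
B = A + 2.00·(cos197°, sin197°) = (-1.9126, -0.5847)
|BD| = 13.9249
circle(B,10.00) ∩ circle(D,8.00): a=8.2551, h=5.6439
  candidates: C₊=(6.0982,5.4008) cross=78.590; C₋=(6.5722,-5.8770) cross=-78.590
  mode - wants cross < 0 → take C=(6.5722,-5.8770) (cross=-78.590)
ex = (C−B)/|BC| = (0.8485,-0.5292); ey = (0.5292,0.8485)
P = B + -2.82·ex + 0.92·ey = (-3.8184,1.6883)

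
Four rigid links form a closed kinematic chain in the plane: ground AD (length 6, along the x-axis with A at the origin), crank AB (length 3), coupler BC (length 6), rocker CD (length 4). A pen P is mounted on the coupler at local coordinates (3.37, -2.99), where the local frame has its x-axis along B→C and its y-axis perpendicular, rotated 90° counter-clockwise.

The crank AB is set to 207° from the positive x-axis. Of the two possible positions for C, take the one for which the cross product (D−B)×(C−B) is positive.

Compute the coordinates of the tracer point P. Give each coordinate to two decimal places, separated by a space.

1.77 -2.13

A=(0,0), D=(6.00,0)
B = A + 3.00·(cos207°, sin207°) = (-2.6730, -1.3620)
|BD| = 8.7793
circle(B,6.00) ∩ circle(D,4.00): a=5.5287, h=2.3310
  candidates: C₊=(2.4271,1.7985) cross=20.464; C₋=(3.1504,-2.8071) cross=-20.464
  mode + wants cross > 0 → take C=(2.4271,1.7985) (cross=20.464)
ex = (C−B)/|BC| = (0.8500,0.5267); ey = (-0.5267,0.8500)
P = B + 3.37·ex + -2.99·ey = (1.7665,-2.1284)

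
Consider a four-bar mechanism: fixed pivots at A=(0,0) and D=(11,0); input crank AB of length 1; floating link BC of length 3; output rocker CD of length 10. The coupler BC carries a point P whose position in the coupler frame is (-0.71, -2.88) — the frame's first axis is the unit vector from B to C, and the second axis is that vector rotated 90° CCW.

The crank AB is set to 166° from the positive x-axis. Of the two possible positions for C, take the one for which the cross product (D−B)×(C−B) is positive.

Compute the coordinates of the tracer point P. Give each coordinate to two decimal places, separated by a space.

0.43 -2.37

A=(0,0), D=(11.00,0)
B = A + 1.00·(cos166°, sin166°) = (-0.9703, 0.2419)
|BD| = 11.9727
circle(B,3.00) ∩ circle(D,10.00): a=2.1861, h=2.0545
  candidates: C₊=(1.2568,2.2519) cross=24.598; C₋=(1.1738,-1.8564) cross=-24.598
  mode + wants cross > 0 → take C=(1.2568,2.2519) (cross=24.598)
ex = (C−B)/|BC| = (0.7424,0.6700); ey = (-0.6700,0.7424)
P = B + -0.71·ex + -2.88·ey = (0.4322,-2.3718)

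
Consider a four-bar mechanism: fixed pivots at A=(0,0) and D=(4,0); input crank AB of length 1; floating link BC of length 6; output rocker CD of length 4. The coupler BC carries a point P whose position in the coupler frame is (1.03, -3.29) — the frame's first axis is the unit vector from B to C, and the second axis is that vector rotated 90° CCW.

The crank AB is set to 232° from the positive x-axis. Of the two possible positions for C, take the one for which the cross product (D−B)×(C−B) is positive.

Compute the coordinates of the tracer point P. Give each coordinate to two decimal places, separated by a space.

A=(0,0), D=(4.00,0)
B = A + 1.00·(cos232°, sin232°) = (-0.6157, -0.7880)
|BD| = 4.6824
circle(B,6.00) ∩ circle(D,4.00): a=4.4769, h=3.9947
  candidates: C₊=(3.1251,3.9031) cross=18.705; C₋=(4.4696,-3.9723) cross=-18.705
  mode + wants cross > 0 → take C=(3.1251,3.9031) (cross=18.705)
ex = (C−B)/|BC| = (0.6235,0.7819); ey = (-0.7819,0.6235)
P = B + 1.03·ex + -3.29·ey = (2.5988,-2.0339)

2.60 -2.03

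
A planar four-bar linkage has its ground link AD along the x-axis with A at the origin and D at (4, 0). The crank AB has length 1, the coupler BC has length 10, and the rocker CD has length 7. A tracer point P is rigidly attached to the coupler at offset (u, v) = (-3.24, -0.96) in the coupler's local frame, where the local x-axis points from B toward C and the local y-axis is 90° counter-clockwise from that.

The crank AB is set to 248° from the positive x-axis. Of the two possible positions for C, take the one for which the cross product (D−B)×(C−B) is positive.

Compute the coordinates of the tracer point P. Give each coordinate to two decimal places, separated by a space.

-1.75 -4.01

A=(0,0), D=(4.00,0)
B = A + 1.00·(cos248°, sin248°) = (-0.3746, -0.9272)
|BD| = 4.4718
circle(B,10.00) ∩ circle(D,7.00): a=7.9383, h=6.0814
  candidates: C₊=(6.1303,6.6680) cross=27.195; C₋=(8.6521,-5.2305) cross=-27.195
  mode + wants cross > 0 → take C=(6.1303,6.6680) (cross=27.195)
ex = (C−B)/|BC| = (0.6505,0.7595); ey = (-0.7595,0.6505)
P = B + -3.24·ex + -0.96·ey = (-1.7531,-4.0125)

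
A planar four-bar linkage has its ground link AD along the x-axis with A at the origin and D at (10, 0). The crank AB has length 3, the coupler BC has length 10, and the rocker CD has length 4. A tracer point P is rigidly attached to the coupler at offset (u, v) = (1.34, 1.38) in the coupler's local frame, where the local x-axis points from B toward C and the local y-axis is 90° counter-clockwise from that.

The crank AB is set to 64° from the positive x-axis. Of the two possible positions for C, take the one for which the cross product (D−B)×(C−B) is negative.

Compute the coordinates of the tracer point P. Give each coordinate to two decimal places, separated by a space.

3.23 2.86

A=(0,0), D=(10.00,0)
B = A + 3.00·(cos64°, sin64°) = (1.3151, 2.6964)
|BD| = 9.0938
circle(B,10.00) ∩ circle(D,4.00): a=9.1654, h=3.9994
  candidates: C₊=(11.2542,3.7983) cross=36.369; C₋=(8.8825,-3.8407) cross=-36.369
  mode - wants cross < 0 → take C=(8.8825,-3.8407) (cross=-36.369)
ex = (C−B)/|BC| = (0.7567,-0.6537); ey = (0.6537,0.7567)
P = B + 1.34·ex + 1.38·ey = (3.2313,2.8647)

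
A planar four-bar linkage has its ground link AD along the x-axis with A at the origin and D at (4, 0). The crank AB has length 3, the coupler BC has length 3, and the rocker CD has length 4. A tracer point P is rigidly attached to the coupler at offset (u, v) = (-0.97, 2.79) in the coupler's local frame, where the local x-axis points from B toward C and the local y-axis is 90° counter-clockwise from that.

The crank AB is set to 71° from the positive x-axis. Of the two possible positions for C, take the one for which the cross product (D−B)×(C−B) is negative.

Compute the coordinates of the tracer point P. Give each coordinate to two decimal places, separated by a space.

3.93 2.85

A=(0,0), D=(4.00,0)
B = A + 3.00·(cos71°, sin71°) = (0.9767, 2.8366)
|BD| = 4.1456
circle(B,3.00) ∩ circle(D,4.00): a=1.2286, h=2.7369
  candidates: C₊=(3.7453,3.9919) cross=11.346; C₋=(0.0000,0.0000) cross=-11.346
  mode - wants cross < 0 → take C=(0.0000,0.0000) (cross=-11.346)
ex = (C−B)/|BC| = (-0.3256,-0.9455); ey = (0.9455,-0.3256)
P = B + -0.97·ex + 2.79·ey = (3.9305,2.8454)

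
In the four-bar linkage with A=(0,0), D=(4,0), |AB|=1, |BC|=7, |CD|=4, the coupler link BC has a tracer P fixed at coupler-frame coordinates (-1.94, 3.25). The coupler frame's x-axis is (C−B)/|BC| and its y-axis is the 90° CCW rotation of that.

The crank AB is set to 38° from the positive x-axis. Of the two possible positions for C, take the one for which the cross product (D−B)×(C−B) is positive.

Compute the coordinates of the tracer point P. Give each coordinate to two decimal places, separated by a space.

A=(0,0), D=(4.00,0)
B = A + 1.00·(cos38°, sin38°) = (0.7880, 0.6157)
|BD| = 3.2705
circle(B,7.00) ∩ circle(D,4.00): a=6.6804, h=2.0910
  candidates: C₊=(7.7426,1.4117) cross=6.839; C₋=(6.9553,-2.6956) cross=-6.839
  mode + wants cross > 0 → take C=(7.7426,1.4117) (cross=6.839)
ex = (C−B)/|BC| = (0.9935,0.1137); ey = (-0.1137,0.9935)
P = B + -1.94·ex + 3.25·ey = (-1.5090,3.6240)

-1.51 3.62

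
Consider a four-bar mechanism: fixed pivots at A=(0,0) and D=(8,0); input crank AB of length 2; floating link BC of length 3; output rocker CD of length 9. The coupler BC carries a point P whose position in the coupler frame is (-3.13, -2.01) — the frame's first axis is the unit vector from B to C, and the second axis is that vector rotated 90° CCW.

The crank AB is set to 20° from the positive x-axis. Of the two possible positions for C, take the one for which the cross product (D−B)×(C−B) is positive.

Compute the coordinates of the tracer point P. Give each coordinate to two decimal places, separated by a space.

A=(0,0), D=(8.00,0)
B = A + 2.00·(cos20°, sin20°) = (1.8794, 0.6840)
|BD| = 6.1587
circle(B,3.00) ∩ circle(D,9.00): a=-2.7660, h=1.1615
  candidates: C₊=(-0.7405,2.1456) cross=7.154; C₋=(-0.9985,-0.1631) cross=-7.154
  mode + wants cross > 0 → take C=(-0.7405,2.1456) (cross=7.154)
ex = (C−B)/|BC| = (-0.8733,0.4872); ey = (-0.4872,-0.8733)
P = B + -3.13·ex + -2.01·ey = (5.5921,0.9145)

5.59 0.91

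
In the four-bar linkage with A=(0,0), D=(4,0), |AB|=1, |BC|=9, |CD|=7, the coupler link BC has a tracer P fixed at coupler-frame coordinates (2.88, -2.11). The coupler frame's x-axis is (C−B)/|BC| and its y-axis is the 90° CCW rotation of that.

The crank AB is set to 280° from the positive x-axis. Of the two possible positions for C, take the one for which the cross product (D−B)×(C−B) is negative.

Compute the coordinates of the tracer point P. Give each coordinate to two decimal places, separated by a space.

1.41 -4.33

A=(0,0), D=(4.00,0)
B = A + 1.00·(cos280°, sin280°) = (0.1736, -0.9848)
|BD| = 3.9511
circle(B,9.00) ∩ circle(D,7.00): a=6.0251, h=6.6857
  candidates: C₊=(4.3421,6.9916) cross=26.415; C₋=(7.6750,-5.9577) cross=-26.415
  mode - wants cross < 0 → take C=(7.6750,-5.9577) (cross=-26.415)
ex = (C−B)/|BC| = (0.8335,-0.5525); ey = (0.5525,0.8335)
P = B + 2.88·ex + -2.11·ey = (1.4082,-4.3348)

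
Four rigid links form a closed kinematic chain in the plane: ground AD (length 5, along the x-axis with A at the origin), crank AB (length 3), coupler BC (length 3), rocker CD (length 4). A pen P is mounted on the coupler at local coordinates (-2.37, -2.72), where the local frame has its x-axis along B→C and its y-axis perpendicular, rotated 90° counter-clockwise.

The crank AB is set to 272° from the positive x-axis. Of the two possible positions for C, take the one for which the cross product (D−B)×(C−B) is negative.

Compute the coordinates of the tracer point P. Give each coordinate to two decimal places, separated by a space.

A=(0,0), D=(5.00,0)
B = A + 3.00·(cos272°, sin272°) = (0.1047, -2.9982)
|BD| = 5.7405
circle(B,3.00) ∩ circle(D,4.00): a=2.2605, h=1.9723
  candidates: C₊=(1.0023,-0.1356) cross=11.322; C₋=(3.0625,-3.4995) cross=-11.322
  mode - wants cross < 0 → take C=(3.0625,-3.4995) (cross=-11.322)
ex = (C−B)/|BC| = (0.9859,-0.1671); ey = (0.1671,0.9859)
P = B + -2.37·ex + -2.72·ey = (-2.6865,-5.2839)

-2.69 -5.28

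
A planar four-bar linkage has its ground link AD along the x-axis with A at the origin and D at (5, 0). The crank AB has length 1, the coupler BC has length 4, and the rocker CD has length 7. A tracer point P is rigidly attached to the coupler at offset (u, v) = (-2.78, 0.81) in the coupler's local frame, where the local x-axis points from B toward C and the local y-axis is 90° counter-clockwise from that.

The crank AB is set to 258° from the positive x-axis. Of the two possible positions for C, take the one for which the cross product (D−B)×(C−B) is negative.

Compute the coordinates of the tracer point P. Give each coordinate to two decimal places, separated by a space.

A=(0,0), D=(5.00,0)
B = A + 1.00·(cos258°, sin258°) = (-0.2079, -0.9781)
|BD| = 5.2990
circle(B,4.00) ∩ circle(D,7.00): a=-0.4643, h=3.9730
  candidates: C₊=(-1.3976,2.8408) cross=21.053; C₋=(0.0691,-4.9685) cross=-21.053
  mode - wants cross < 0 → take C=(0.0691,-4.9685) (cross=-21.053)
ex = (C−B)/|BC| = (0.0693,-0.9976); ey = (0.9976,0.0693)
P = B + -2.78·ex + 0.81·ey = (0.4076,1.8513)

0.41 1.85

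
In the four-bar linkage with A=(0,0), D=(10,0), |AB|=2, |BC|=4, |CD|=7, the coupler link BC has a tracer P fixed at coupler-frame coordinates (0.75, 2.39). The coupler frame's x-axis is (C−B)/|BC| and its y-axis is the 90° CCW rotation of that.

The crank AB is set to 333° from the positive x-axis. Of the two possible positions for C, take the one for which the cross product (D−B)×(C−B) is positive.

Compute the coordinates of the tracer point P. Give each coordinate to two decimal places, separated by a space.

A=(0,0), D=(10.00,0)
B = A + 2.00·(cos333°, sin333°) = (1.7820, -0.9080)
|BD| = 8.2680
circle(B,4.00) ∩ circle(D,7.00): a=2.1384, h=3.3805
  candidates: C₊=(3.5362,2.6869) cross=27.950; C₋=(4.2787,-4.0332) cross=-27.950
  mode + wants cross > 0 → take C=(3.5362,2.6869) (cross=27.950)
ex = (C−B)/|BC| = (0.4385,0.8987); ey = (-0.8987,0.4385)
P = B + 0.75·ex + 2.39·ey = (-0.0370,0.8142)

-0.04 0.81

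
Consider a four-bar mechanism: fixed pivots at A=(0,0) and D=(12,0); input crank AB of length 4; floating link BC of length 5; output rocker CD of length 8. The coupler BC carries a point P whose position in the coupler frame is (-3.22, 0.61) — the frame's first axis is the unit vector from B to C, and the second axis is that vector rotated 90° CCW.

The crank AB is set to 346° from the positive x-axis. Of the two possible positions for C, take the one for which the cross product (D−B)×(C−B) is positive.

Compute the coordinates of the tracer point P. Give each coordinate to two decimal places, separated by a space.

2.56 -3.97

A=(0,0), D=(12.00,0)
B = A + 4.00·(cos346°, sin346°) = (3.8812, -0.9677)
|BD| = 8.1763
circle(B,5.00) ∩ circle(D,8.00): a=1.7032, h=4.7010
  candidates: C₊=(5.0160,3.9018) cross=38.436; C₋=(6.1288,-5.4340) cross=-38.436
  mode + wants cross > 0 → take C=(5.0160,3.9018) (cross=38.436)
ex = (C−B)/|BC| = (0.2270,0.9739); ey = (-0.9739,0.2270)
P = B + -3.22·ex + 0.61·ey = (2.5563,-3.9652)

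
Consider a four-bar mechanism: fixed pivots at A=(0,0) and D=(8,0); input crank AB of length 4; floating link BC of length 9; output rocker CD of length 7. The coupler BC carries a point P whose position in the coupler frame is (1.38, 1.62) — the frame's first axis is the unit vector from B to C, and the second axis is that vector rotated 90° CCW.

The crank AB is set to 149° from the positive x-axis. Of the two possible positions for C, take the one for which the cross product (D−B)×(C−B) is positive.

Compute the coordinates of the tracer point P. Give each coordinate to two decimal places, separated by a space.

-2.93 4.13

A=(0,0), D=(8.00,0)
B = A + 4.00·(cos149°, sin149°) = (-3.4287, 2.0602)
|BD| = 11.6129
circle(B,9.00) ∩ circle(D,7.00): a=7.1842, h=5.4210
  candidates: C₊=(4.6033,6.1207) cross=62.953; C₋=(2.6799,-4.5493) cross=-62.953
  mode + wants cross > 0 → take C=(4.6033,6.1207) (cross=62.953)
ex = (C−B)/|BC| = (0.8924,0.4512); ey = (-0.4512,0.8924)
P = B + 1.38·ex + 1.62·ey = (-2.9280,4.1285)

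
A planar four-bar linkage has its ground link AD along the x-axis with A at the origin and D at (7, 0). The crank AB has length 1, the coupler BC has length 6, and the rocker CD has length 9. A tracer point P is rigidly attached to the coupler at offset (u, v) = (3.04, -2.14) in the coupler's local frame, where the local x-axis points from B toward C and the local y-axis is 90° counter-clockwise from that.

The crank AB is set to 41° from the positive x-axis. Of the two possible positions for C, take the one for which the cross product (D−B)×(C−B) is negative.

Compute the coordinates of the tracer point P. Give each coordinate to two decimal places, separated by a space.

-1.89 -1.96

A=(0,0), D=(7.00,0)
B = A + 1.00·(cos41°, sin41°) = (0.7547, 0.6561)
|BD| = 6.2797
circle(B,6.00) ∩ circle(D,9.00): a=-0.4432, h=5.9836
  candidates: C₊=(0.9391,6.6532) cross=37.575; C₋=(-0.3112,-5.2485) cross=-37.575
  mode - wants cross < 0 → take C=(-0.3112,-5.2485) (cross=-37.575)
ex = (C−B)/|BC| = (-0.1776,-0.9841); ey = (0.9841,-0.1776)
P = B + 3.04·ex + -2.14·ey = (-1.8913,-1.9554)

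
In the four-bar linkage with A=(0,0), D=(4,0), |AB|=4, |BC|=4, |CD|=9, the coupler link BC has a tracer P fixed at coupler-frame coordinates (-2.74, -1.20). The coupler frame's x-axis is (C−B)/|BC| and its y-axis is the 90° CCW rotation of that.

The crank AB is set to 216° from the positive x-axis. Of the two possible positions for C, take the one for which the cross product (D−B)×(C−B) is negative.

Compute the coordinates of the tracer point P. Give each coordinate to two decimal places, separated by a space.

-4.95 0.10

A=(0,0), D=(4.00,0)
B = A + 4.00·(cos216°, sin216°) = (-3.2361, -2.3511)
|BD| = 7.6085
circle(B,4.00) ∩ circle(D,9.00): a=-0.4673, h=3.9726
  candidates: C₊=(-4.9081,1.2826) cross=30.225; C₋=(-2.4529,-6.2737) cross=-30.225
  mode - wants cross < 0 → take C=(-2.4529,-6.2737) (cross=-30.225)
ex = (C−B)/|BC| = (0.1958,-0.9806); ey = (0.9806,0.1958)
P = B + -2.74·ex + -1.20·ey = (-4.9493,0.1009)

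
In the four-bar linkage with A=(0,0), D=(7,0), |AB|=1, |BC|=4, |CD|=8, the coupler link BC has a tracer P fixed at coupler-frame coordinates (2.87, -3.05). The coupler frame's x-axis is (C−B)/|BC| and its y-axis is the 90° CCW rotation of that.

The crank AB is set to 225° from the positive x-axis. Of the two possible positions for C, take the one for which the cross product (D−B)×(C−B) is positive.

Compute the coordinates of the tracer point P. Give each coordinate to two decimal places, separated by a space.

A=(0,0), D=(7.00,0)
B = A + 1.00·(cos225°, sin225°) = (-0.7071, -0.7071)
|BD| = 7.7395
circle(B,4.00) ∩ circle(D,8.00): a=0.7688, h=3.9254
  candidates: C₊=(-0.3002,3.2721) cross=30.381; C₋=(0.4171,-4.5459) cross=-30.381
  mode + wants cross > 0 → take C=(-0.3002,3.2721) (cross=30.381)
ex = (C−B)/|BC| = (0.1017,0.9948); ey = (-0.9948,0.1017)
P = B + 2.87·ex + -3.05·ey = (2.6190,1.8377)

2.62 1.84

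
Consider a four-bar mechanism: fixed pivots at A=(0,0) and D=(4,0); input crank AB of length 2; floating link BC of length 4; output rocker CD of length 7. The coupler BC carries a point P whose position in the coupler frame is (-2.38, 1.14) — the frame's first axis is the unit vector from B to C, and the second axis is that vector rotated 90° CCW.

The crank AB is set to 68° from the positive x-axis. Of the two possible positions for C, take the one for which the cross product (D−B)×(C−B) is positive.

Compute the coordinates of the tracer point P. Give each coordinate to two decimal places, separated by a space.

A=(0,0), D=(4.00,0)
B = A + 2.00·(cos68°, sin68°) = (0.7492, 1.8544)
|BD| = 3.7425
circle(B,4.00) ∩ circle(D,7.00): a=-2.5376, h=3.0920
  candidates: C₊=(0.0771,5.7975) cross=11.572; C₋=(-2.9870,0.4259) cross=-11.572
  mode + wants cross > 0 → take C=(0.0771,5.7975) (cross=11.572)
ex = (C−B)/|BC| = (-0.1680,0.9858); ey = (-0.9858,-0.1680)
P = B + -2.38·ex + 1.14·ey = (0.0253,-0.6833)

0.03 -0.68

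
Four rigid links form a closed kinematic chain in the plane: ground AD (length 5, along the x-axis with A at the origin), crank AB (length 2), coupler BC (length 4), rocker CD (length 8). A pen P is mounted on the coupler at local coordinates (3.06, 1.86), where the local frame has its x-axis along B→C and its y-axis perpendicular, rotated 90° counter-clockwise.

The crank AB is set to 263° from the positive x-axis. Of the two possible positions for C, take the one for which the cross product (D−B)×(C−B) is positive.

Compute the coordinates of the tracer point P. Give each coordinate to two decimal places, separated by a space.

A=(0,0), D=(5.00,0)
B = A + 2.00·(cos263°, sin263°) = (-0.2437, -1.9851)
|BD| = 5.6069
circle(B,4.00) ∩ circle(D,8.00): a=-1.4770, h=3.7173
  candidates: C₊=(-2.9412,0.9685) cross=20.843; C₋=(-0.3090,-5.9846) cross=-20.843
  mode + wants cross > 0 → take C=(-2.9412,0.9685) (cross=20.843)
ex = (C−B)/|BC| = (-0.6744,0.7384); ey = (-0.7384,-0.6744)
P = B + 3.06·ex + 1.86·ey = (-3.6807,-0.9799)

-3.68 -0.98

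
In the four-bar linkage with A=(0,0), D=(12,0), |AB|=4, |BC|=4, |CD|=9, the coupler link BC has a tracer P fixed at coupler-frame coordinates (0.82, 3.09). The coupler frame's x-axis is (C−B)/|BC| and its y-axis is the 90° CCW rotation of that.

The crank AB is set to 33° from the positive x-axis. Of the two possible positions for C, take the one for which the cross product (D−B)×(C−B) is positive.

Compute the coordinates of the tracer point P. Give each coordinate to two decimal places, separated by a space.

0.93 4.26

A=(0,0), D=(12.00,0)
B = A + 4.00·(cos33°, sin33°) = (3.3547, 2.1786)
|BD| = 8.9156
circle(B,4.00) ∩ circle(D,9.00): a=0.8125, h=3.9166
  candidates: C₊=(5.0996,5.7779) cross=34.919; C₋=(3.1855,-1.8179) cross=-34.919
  mode + wants cross > 0 → take C=(5.0996,5.7779) (cross=34.919)
ex = (C−B)/|BC| = (0.4362,0.8998); ey = (-0.8998,0.4362)
P = B + 0.82·ex + 3.09·ey = (0.9319,4.2644)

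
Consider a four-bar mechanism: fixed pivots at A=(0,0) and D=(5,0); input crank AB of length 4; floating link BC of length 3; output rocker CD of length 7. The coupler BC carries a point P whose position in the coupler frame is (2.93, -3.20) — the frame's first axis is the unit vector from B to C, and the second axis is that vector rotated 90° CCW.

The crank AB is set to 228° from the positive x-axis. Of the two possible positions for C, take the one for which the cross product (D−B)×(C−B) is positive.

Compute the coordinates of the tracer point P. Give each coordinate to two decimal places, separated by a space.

A=(0,0), D=(5.00,0)
B = A + 4.00·(cos228°, sin228°) = (-2.6765, -2.9726)
|BD| = 8.2320
circle(B,3.00) ∩ circle(D,7.00): a=1.6864, h=2.4811
  candidates: C₊=(-1.9998,-0.0499) cross=20.424; C₋=(-0.2079,-4.6773) cross=-20.424
  mode + wants cross > 0 → take C=(-1.9998,-0.0499) (cross=20.424)
ex = (C−B)/|BC| = (0.2256,0.9742); ey = (-0.9742,0.2256)
P = B + 2.93·ex + -3.20·ey = (1.1019,-0.8399)

1.10 -0.84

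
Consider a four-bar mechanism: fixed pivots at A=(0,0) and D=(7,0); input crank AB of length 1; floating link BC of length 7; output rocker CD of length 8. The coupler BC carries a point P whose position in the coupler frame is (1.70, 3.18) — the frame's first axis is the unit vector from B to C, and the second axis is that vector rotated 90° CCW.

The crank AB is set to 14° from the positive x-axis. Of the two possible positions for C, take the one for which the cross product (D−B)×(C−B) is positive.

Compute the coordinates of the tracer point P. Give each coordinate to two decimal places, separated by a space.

A=(0,0), D=(7.00,0)
B = A + 1.00·(cos14°, sin14°) = (0.9703, 0.2419)
|BD| = 6.0346
circle(B,7.00) ∩ circle(D,8.00): a=1.7744, h=6.7714
  candidates: C₊=(3.0148,6.9367) cross=40.862; C₋=(2.4718,-6.5951) cross=-40.862
  mode + wants cross > 0 → take C=(3.0148,6.9367) (cross=40.862)
ex = (C−B)/|BC| = (0.2921,0.9564); ey = (-0.9564,0.2921)
P = B + 1.70·ex + 3.18·ey = (-1.5745,2.7966)

-1.57 2.80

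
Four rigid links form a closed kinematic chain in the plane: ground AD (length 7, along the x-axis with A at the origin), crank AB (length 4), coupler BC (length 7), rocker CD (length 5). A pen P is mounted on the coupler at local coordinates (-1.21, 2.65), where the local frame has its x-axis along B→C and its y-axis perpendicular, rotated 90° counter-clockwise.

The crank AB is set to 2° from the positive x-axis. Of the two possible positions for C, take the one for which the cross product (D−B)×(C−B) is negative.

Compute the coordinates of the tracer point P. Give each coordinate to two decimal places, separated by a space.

4.82 2.93

A=(0,0), D=(7.00,0)
B = A + 4.00·(cos2°, sin2°) = (3.9976, 0.1396)
|BD| = 3.0057
circle(B,7.00) ∩ circle(D,5.00): a=5.4953, h=4.3361
  candidates: C₊=(9.6883,4.2158) cross=13.033; C₋=(9.2855,-4.4471) cross=-13.033
  mode - wants cross < 0 → take C=(9.2855,-4.4471) (cross=-13.033)
ex = (C−B)/|BC| = (0.7554,-0.6552); ey = (0.6552,0.7554)
P = B + -1.21·ex + 2.65·ey = (4.8199,2.9343)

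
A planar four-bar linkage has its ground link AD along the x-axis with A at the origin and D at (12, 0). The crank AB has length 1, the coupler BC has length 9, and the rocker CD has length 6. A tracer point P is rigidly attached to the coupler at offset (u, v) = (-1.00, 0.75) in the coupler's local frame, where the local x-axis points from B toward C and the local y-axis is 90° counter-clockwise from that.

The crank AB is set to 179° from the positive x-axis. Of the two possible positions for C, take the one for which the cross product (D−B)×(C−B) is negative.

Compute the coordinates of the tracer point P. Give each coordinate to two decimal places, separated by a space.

A=(0,0), D=(12.00,0)
B = A + 1.00·(cos179°, sin179°) = (-0.9998, 0.0175)
|BD| = 12.9999
circle(B,9.00) ∩ circle(D,6.00): a=8.2307, h=3.6408
  candidates: C₊=(7.2358,3.6472) cross=47.330; C₋=(7.2260,-3.6344) cross=-47.330
  mode - wants cross < 0 → take C=(7.2260,-3.6344) (cross=-47.330)
ex = (C−B)/|BC| = (0.9140,-0.4058); ey = (0.4058,0.9140)
P = B + -1.00·ex + 0.75·ey = (-1.6095,1.1087)

-1.61 1.11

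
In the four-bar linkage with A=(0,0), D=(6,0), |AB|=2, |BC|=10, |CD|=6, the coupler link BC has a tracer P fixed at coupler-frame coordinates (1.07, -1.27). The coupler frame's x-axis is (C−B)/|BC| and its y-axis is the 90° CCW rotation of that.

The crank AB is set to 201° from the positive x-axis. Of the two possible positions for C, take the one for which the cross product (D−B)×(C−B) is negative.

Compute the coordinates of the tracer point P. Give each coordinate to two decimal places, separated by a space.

A=(0,0), D=(6.00,0)
B = A + 2.00·(cos201°, sin201°) = (-1.8672, -0.7167)
|BD| = 7.8997
circle(B,10.00) ∩ circle(D,6.00): a=8.0006, h=5.9992
  candidates: C₊=(5.5562,5.9836) cross=47.392; C₋=(6.6448,-5.9653) cross=-47.392
  mode - wants cross < 0 → take C=(6.6448,-5.9653) (cross=-47.392)
ex = (C−B)/|BC| = (0.8512,-0.5249); ey = (0.5249,0.8512)
P = B + 1.07·ex + -1.27·ey = (-1.6229,-2.3593)

-1.62 -2.36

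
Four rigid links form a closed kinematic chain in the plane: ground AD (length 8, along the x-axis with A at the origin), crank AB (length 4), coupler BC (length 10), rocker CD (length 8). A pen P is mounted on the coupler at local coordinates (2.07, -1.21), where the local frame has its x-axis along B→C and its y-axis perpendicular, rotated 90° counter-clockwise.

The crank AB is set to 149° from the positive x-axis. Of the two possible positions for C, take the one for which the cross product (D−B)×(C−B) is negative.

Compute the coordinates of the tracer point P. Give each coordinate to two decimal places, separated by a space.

A=(0,0), D=(8.00,0)
B = A + 4.00·(cos149°, sin149°) = (-3.4287, 2.0602)
|BD| = 11.6129
circle(B,10.00) ∩ circle(D,8.00): a=7.3564, h=6.7737
  candidates: C₊=(5.0128,7.4213) cross=78.662; C₋=(2.6094,-5.9111) cross=-78.662
  mode - wants cross < 0 → take C=(2.6094,-5.9111) (cross=-78.662)
ex = (C−B)/|BC| = (0.6038,-0.7971); ey = (0.7971,0.6038)
P = B + 2.07·ex + -1.21·ey = (-3.1433,-0.3205)

-3.14 -0.32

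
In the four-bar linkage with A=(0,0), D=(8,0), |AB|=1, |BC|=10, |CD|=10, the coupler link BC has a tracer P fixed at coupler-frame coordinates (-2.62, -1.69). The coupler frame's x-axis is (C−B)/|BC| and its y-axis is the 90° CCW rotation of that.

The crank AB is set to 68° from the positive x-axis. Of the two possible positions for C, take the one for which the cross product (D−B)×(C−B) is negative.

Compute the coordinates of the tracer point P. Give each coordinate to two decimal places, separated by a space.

-1.96 2.99

A=(0,0), D=(8.00,0)
B = A + 1.00·(cos68°, sin68°) = (0.3746, 0.9272)
|BD| = 7.6816
circle(B,10.00) ∩ circle(D,10.00): a=3.8408, h=9.2330
  candidates: C₊=(5.3018,9.6291) cross=70.924; C₋=(3.0729,-8.7019) cross=-70.924
  mode - wants cross < 0 → take C=(3.0729,-8.7019) (cross=-70.924)
ex = (C−B)/|BC| = (0.2698,-0.9629); ey = (0.9629,0.2698)
P = B + -2.62·ex + -1.69·ey = (-1.9597,2.9940)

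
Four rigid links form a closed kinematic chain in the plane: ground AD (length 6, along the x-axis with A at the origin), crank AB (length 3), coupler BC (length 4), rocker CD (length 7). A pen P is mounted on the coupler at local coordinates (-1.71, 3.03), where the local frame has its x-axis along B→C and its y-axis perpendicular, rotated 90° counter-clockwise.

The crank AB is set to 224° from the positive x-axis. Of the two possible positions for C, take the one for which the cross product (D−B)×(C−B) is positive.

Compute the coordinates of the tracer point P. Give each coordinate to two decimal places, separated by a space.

A=(0,0), D=(6.00,0)
B = A + 3.00·(cos224°, sin224°) = (-2.1580, -2.0840)
|BD| = 8.4200
circle(B,4.00) ∩ circle(D,7.00): a=2.2504, h=3.3069
  candidates: C₊=(-0.7961,1.6770) cross=27.844; C₋=(0.8408,-4.7310) cross=-27.844
  mode + wants cross > 0 → take C=(-0.7961,1.6770) (cross=27.844)
ex = (C−B)/|BC| = (0.3405,0.9403); ey = (-0.9403,0.3405)
P = B + -1.71·ex + 3.03·ey = (-5.5892,-2.6602)

-5.59 -2.66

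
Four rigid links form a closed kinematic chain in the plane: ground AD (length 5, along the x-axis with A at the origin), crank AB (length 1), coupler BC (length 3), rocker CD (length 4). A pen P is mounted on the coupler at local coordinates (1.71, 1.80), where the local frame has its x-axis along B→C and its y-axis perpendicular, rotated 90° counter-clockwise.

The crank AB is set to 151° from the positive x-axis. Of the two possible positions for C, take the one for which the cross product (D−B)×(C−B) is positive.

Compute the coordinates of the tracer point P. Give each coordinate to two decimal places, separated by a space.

-0.45 2.93

A=(0,0), D=(5.00,0)
B = A + 1.00·(cos151°, sin151°) = (-0.8746, 0.4848)
|BD| = 5.8946
circle(B,3.00) ∩ circle(D,4.00): a=2.3535, h=1.8603
  candidates: C₊=(1.6239,2.1453) cross=10.966; C₋=(1.3179,-1.5628) cross=-10.966
  mode + wants cross > 0 → take C=(1.6239,2.1453) (cross=10.966)
ex = (C−B)/|BC| = (0.8329,0.5535); ey = (-0.5535,0.8329)
P = B + 1.71·ex + 1.80·ey = (-0.4467,2.9304)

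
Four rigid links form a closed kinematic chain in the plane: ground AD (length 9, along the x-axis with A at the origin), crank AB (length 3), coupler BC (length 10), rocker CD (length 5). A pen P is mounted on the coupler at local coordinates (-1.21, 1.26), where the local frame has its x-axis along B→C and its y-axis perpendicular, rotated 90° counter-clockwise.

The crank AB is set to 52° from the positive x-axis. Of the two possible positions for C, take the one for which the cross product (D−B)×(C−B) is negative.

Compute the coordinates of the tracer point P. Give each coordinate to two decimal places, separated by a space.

1.95 4.11

A=(0,0), D=(9.00,0)
B = A + 3.00·(cos52°, sin52°) = (1.8470, 2.3640)
|BD| = 7.5335
circle(B,10.00) ∩ circle(D,5.00): a=8.7445, h=4.8511
  candidates: C₊=(11.6721,4.2261) cross=36.546; C₋=(8.6275,-4.9861) cross=-36.546
  mode - wants cross < 0 → take C=(8.6275,-4.9861) (cross=-36.546)
ex = (C−B)/|BC| = (0.6781,-0.7350); ey = (0.7350,0.6781)
P = B + -1.21·ex + 1.26·ey = (1.9527,4.1077)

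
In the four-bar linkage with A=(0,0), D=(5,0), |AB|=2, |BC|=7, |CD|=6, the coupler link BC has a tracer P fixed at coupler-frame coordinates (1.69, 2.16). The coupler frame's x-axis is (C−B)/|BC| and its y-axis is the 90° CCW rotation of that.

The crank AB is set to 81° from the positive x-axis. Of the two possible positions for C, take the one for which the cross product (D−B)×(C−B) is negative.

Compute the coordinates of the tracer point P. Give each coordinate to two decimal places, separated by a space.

A=(0,0), D=(5.00,0)
B = A + 2.00·(cos81°, sin81°) = (0.3129, 1.9754)
|BD| = 5.0864
circle(B,7.00) ∩ circle(D,6.00): a=3.8211, h=5.8651
  candidates: C₊=(6.1118,5.8961) cross=29.832; C₋=(1.5563,-4.9133) cross=-29.832
  mode - wants cross < 0 → take C=(1.5563,-4.9133) (cross=-29.832)
ex = (C−B)/|BC| = (0.1776,-0.9841); ey = (0.9841,0.1776)
P = B + 1.69·ex + 2.16·ey = (2.7387,0.6959)

2.74 0.70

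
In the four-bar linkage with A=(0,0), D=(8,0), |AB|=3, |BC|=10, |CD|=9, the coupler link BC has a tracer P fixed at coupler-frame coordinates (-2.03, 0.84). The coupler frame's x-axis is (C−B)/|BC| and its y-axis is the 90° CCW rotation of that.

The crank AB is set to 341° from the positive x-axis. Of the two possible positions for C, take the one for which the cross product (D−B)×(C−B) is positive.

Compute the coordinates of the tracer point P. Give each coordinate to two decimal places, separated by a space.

1.48 -2.71

A=(0,0), D=(8.00,0)
B = A + 3.00·(cos341°, sin341°) = (2.8366, -0.9767)
|BD| = 5.2550
circle(B,10.00) ∩ circle(D,9.00): a=4.4353, h=8.9626
  candidates: C₊=(5.5288,8.6541) cross=47.099; C₋=(8.8604,-8.9588) cross=-47.099
  mode + wants cross > 0 → take C=(5.5288,8.6541) (cross=47.099)
ex = (C−B)/|BC| = (0.2692,0.9631); ey = (-0.9631,0.2692)
P = B + -2.03·ex + 0.84·ey = (1.4810,-2.7056)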